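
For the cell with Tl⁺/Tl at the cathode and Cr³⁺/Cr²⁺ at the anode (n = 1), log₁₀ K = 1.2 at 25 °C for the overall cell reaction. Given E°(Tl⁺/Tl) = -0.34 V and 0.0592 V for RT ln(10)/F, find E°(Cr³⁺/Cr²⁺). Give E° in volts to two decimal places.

E°cell = (0.0592/n)·log K = (0.0592/1)(1.2) = +0.071 V.
Since Tl⁺/Tl is the cathode and Cr³⁺/Cr²⁺ the anode, E°cell = E°(Tl⁺/Tl) − E°(Cr³⁺/Cr²⁺).
So E°(Cr³⁺/Cr²⁺) = E°(Tl⁺/Tl) − E°cell = (-0.34) − (+0.071) = -0.41 V.

-0.41 V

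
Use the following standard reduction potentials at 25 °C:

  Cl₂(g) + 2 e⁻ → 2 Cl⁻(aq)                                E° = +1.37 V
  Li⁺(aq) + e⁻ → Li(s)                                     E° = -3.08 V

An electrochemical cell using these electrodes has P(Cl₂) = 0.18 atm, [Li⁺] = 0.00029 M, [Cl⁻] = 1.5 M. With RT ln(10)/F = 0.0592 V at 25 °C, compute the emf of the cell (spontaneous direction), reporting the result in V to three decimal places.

Cl₂/Cl⁻ is the cathode (higher E°), Li⁺/Li the anode: E°cell = +1.37 − (-3.08) = +4.45 V, n = 2.
Overall: Cl₂(g) + 2 Li(s) → 2 Cl⁻(aq) + 2 Li⁺(aq)
Q = [Cl⁻]^2·[Li⁺]^2 / (P(Cl₂)); log Q = -5.978.
E = E° − (0.0592/n) log Q = +4.45 − (0.0592/2)(-5.978) = +4.627 V.

+4.627 V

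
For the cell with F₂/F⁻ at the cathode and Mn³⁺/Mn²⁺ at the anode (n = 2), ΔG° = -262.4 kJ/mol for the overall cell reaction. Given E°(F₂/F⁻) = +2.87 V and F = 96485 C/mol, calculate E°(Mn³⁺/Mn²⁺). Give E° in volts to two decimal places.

+1.51 V

E°cell = −ΔG°/(nF) = −(-262.4×10³)/((2)(96485)) = +1.360 V.
Since F₂/F⁻ is the cathode and Mn³⁺/Mn²⁺ the anode, E°cell = E°(F₂/F⁻) − E°(Mn³⁺/Mn²⁺).
So E°(Mn³⁺/Mn²⁺) = E°(F₂/F⁻) − E°cell = (+2.87) − (+1.360) = +1.51 V.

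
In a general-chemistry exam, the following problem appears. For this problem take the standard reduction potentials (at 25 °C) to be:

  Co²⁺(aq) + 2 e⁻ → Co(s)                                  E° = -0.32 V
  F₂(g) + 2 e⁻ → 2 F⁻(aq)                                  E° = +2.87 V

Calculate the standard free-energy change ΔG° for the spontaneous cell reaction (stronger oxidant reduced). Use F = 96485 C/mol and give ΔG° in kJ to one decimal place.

F₂/F⁻ (E° = +2.87 V) is the cathode; Co²⁺/Co (E° = -0.32 V) is the anode, so E°cell = +3.19 V.
Balancing electrons gives n = 2 (lcm of 2 and 2).
ΔG° = −nFE° = −(2)(96485)(+3.19) = -615,574 J = -615.6 kJ.

-615.6 kJ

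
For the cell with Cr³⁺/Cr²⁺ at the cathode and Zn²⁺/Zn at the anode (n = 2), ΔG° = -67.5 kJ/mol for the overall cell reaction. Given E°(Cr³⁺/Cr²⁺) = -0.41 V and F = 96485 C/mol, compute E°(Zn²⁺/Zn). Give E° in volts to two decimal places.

E°cell = −ΔG°/(nF) = −(-67.5×10³)/((2)(96485)) = +0.350 V.
Since Cr³⁺/Cr²⁺ is the cathode and Zn²⁺/Zn the anode, E°cell = E°(Cr³⁺/Cr²⁺) − E°(Zn²⁺/Zn).
So E°(Zn²⁺/Zn) = E°(Cr³⁺/Cr²⁺) − E°cell = (-0.41) − (+0.350) = -0.76 V.

-0.76 V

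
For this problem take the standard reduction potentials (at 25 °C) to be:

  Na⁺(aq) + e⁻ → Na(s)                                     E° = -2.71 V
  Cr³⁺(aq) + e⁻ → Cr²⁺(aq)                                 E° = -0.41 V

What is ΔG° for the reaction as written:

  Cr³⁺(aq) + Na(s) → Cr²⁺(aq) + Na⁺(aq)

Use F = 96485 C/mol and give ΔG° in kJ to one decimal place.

-221.9 kJ

As written, Cr³⁺/Cr²⁺ is reduced (cathode) and Na⁺/Na is oxidised (anode), so E°cell = (-0.41) − (-2.71) = +2.30 V.
Balancing electrons gives n = 1.
ΔG° = −nFE° = −(1)(96485)(+2.30) = -221,915 J = -221.9 kJ.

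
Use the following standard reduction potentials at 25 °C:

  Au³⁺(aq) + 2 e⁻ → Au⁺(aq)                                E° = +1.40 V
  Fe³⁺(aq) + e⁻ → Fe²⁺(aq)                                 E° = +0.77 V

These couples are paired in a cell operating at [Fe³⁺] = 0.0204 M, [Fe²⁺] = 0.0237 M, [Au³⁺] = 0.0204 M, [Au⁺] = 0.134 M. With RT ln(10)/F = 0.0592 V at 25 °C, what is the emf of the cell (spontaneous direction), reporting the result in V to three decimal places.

+0.610 V

Au³⁺/Au⁺ is the cathode (higher E°), Fe³⁺/Fe²⁺ the anode: E°cell = +1.40 − (+0.77) = +0.63 V, n = 2.
Overall: Au³⁺(aq) + 2 Fe²⁺(aq) → Au⁺(aq) + 2 Fe³⁺(aq)
Q = [Au⁺]·[Fe³⁺]^2 / ([Au³⁺]·[Fe²⁺]^2); log Q = 0.687.
E = E° − (0.0592/n) log Q = +0.63 − (0.0592/2)(0.687) = +0.610 V.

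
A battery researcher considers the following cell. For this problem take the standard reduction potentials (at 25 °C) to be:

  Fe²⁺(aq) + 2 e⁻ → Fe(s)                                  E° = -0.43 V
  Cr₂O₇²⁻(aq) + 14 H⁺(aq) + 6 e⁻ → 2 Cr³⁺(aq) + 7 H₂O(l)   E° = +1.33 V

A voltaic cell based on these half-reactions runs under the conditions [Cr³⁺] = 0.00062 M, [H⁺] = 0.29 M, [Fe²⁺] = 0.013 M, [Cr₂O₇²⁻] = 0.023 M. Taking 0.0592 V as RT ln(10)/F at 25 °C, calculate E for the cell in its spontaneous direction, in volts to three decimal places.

+1.789 V

Cr₂O₇²⁻/Cr³⁺ is the cathode (higher E°), Fe²⁺/Fe the anode: E°cell = +1.33 − (-0.43) = +1.76 V, n = 6.
Overall: Cr₂O₇²⁻(aq) + 14 H⁺(aq) + 3 Fe(s) → 2 Cr³⁺(aq) + 7 H₂O(l) + 3 Fe²⁺(aq)
Q = [Cr³⁺]^2·[Fe²⁺]^3 / ([Cr₂O₇²⁻]·[H⁺]^14); log Q = -2.909.
E = E° − (0.0592/n) log Q = +1.76 − (0.0592/6)(-2.909) = +1.789 V.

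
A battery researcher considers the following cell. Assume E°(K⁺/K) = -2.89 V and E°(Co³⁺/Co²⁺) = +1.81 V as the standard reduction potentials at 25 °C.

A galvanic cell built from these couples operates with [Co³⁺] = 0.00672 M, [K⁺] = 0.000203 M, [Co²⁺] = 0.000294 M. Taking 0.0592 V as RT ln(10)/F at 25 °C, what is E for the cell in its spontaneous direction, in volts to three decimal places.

+4.999 V

Co³⁺/Co²⁺ is the cathode (higher E°), K⁺/K the anode: E°cell = +1.81 − (-2.89) = +4.70 V, n = 1.
Overall: Co³⁺(aq) + K(s) → Co²⁺(aq) + K⁺(aq)
Q = [Co²⁺]·[K⁺] / ([Co³⁺]); log Q = -5.052.
E = E° − (0.0592/n) log Q = +4.70 − (0.0592/1)(-5.052) = +4.999 V.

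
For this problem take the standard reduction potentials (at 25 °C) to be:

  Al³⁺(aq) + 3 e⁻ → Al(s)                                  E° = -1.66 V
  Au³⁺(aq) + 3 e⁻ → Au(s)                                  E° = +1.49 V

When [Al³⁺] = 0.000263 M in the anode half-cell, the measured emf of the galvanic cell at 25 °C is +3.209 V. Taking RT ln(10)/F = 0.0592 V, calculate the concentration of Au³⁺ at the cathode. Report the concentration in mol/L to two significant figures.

Au³⁺/Au is the cathode, Al³⁺/Al the anode: E°cell = +3.15 V, n = 3.
Overall reaction: Au³⁺(aq) + Al(s) → Au(s) + Al³⁺(aq); Q = [Al³⁺]^1/[Au³⁺]^1.
From E = E° − (0.0592/n) log Q: log Q = (E° − E)·n/0.0592 = (+3.15 − (+3.209))·3/0.0592 = -2.9899.
So 1·log[Au³⁺] = 1·log(0.000263) − log Q = -3.5800 − (-2.9899) = -0.5901; [Au³⁺] = 10^(-0.5901) ≈ 0.26 M.

0.26 M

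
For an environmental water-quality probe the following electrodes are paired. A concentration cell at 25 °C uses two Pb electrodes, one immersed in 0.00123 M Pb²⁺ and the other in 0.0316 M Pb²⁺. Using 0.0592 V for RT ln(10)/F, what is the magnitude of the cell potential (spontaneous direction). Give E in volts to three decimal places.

+0.042 V

For a concentration cell E°cell = 0. The 0.0316 M side is the cathode (reduction is favoured where [Pb²⁺] is higher).
With n = 2, E = −(0.0592/2) log([Pb²⁺]ₐₙ/[Pb²⁺]꜀ₐₜ) = −(0.0592/2) log(0.00123/0.0316) = −(0.0592/2)(-1.410) = +0.042 V.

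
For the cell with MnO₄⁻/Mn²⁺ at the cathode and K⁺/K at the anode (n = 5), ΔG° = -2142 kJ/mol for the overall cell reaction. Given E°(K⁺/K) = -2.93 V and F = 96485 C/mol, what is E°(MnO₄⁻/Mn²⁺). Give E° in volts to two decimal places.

+1.51 V

E°cell = −ΔG°/(nF) = −(-2142×10³)/((5)(96485)) = +4.440 V.
Since MnO₄⁻/Mn²⁺ is the cathode and K⁺/K the anode, E°cell = E°(MnO₄⁻/Mn²⁺) − E°(K⁺/K).
So E°(MnO₄⁻/Mn²⁺) = E°cell + E°(K⁺/K) = +4.440 + (-2.93) = +1.51 V.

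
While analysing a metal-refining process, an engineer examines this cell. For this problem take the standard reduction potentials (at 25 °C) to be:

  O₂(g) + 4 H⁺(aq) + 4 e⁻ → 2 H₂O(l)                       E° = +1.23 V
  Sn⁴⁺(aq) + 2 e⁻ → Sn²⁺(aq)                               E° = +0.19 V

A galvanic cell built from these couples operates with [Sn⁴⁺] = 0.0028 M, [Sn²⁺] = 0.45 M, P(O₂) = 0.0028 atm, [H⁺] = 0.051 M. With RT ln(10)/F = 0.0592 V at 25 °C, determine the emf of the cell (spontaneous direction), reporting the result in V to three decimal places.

+0.991 V

O₂/H₂O is the cathode (higher E°), Sn⁴⁺/Sn²⁺ the anode: E°cell = +1.23 − (+0.19) = +1.04 V, n = 4.
Overall: O₂(g) + 4 H⁺(aq) + 2 Sn²⁺(aq) → 2 H₂O(l) + 2 Sn⁴⁺(aq)
Q = [Sn⁴⁺]^2 / (P(O₂)·[H⁺]^4·[Sn²⁺]^2); log Q = 3.310.
E = E° − (0.0592/n) log Q = +1.04 − (0.0592/4)(3.310) = +0.991 V.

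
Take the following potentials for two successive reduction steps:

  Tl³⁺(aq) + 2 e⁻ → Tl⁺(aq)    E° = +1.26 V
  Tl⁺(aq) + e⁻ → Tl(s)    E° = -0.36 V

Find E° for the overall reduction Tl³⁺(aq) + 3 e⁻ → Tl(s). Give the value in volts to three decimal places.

Adding the free-energy changes (−nFE°) of the two steps gives −n₃FE°₃ = −n₁FE°₁ − n₂FE°₂.
E°₃ = (2×+1.26 + 1×-0.36) / 3 = (+2.160) / 3 = +0.720 V.

+0.720 V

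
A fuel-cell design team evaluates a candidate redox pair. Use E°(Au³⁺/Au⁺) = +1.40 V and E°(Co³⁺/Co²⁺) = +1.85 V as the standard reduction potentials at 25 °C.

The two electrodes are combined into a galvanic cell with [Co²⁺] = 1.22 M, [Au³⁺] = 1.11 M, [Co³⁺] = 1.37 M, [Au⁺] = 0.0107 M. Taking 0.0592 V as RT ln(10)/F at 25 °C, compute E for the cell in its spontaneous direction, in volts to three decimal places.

Co³⁺/Co²⁺ is the cathode (higher E°), Au³⁺/Au⁺ the anode: E°cell = +1.85 − (+1.40) = +0.45 V, n = 2.
Overall: 2 Co³⁺(aq) + Au⁺(aq) → 2 Co²⁺(aq) + Au³⁺(aq)
Q = [Co²⁺]^2·[Au³⁺] / ([Co³⁺]^2·[Au⁺]); log Q = 1.915.
E = E° − (0.0592/n) log Q = +0.45 − (0.0592/2)(1.915) = +0.393 V.

+0.393 V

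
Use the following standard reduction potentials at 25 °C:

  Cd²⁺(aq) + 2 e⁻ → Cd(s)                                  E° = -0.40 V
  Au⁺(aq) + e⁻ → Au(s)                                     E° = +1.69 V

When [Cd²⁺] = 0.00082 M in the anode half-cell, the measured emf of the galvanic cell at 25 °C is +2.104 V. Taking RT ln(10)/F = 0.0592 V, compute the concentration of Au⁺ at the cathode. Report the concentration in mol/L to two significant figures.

0.049 M

Au⁺/Au is the cathode, Cd²⁺/Cd the anode: E°cell = +2.09 V, n = 2.
Overall reaction: 2 Au⁺(aq) + Cd(s) → 2 Au(s) + Cd²⁺(aq); Q = [Cd²⁺]^1/[Au⁺]^2.
From E = E° − (0.0592/n) log Q: log Q = (E° − E)·n/0.0592 = (+2.09 − (+2.104))·2/0.0592 = -0.4730.
So 2·log[Au⁺] = 1·log(0.00082) − log Q = -3.0862 − (-0.4730) = -2.6132; log[Au⁺] = -2.6132 / 2 = -1.3066; [Au⁺] = 10^(-1.3066) ≈ 0.049 M.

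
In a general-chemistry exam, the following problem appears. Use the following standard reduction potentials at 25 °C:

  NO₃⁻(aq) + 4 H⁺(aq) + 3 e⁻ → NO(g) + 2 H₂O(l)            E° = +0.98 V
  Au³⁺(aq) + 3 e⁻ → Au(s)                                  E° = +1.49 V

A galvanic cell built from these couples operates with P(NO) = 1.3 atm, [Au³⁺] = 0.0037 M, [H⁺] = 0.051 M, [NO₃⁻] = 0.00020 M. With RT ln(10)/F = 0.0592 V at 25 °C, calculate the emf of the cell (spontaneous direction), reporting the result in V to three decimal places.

+0.639 V

Au³⁺/Au is the cathode (higher E°), NO₃⁻/NO the anode: E°cell = +1.49 − (+0.98) = +0.51 V, n = 3.
Overall: Au³⁺(aq) + NO(g) + 2 H₂O(l) → Au(s) + NO₃⁻(aq) + 4 H⁺(aq)
Q = [NO₃⁻]·[H⁺]^4 / ([Au³⁺]·P(NO)); log Q = -6.551.
E = E° − (0.0592/n) log Q = +0.51 − (0.0592/3)(-6.551) = +0.639 V.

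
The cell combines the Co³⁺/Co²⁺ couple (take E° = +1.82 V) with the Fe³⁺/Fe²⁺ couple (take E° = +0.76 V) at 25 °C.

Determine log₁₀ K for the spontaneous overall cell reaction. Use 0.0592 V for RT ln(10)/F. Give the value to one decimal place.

17.9

Cathode: Co³⁺/Co²⁺; anode: Fe³⁺/Fe²⁺. E°cell = +1.06 V, n = 1.
log K = nE°cell / 0.0592 = (1)(+1.06) / 0.0592 = 17.9.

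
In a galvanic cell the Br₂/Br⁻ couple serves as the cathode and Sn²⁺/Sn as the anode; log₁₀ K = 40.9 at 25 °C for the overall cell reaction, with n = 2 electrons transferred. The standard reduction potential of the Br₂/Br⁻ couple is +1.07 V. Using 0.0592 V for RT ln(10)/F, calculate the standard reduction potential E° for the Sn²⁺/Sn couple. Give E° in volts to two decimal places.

-0.14 V

E°cell = (0.0592/n)·log K = (0.0592/2)(40.9) = +1.211 V.
Since Br₂/Br⁻ is the cathode and Sn²⁺/Sn the anode, E°cell = E°(Br₂/Br⁻) − E°(Sn²⁺/Sn).
So E°(Sn²⁺/Sn) = E°(Br₂/Br⁻) − E°cell = (+1.07) − (+1.211) = -0.14 V.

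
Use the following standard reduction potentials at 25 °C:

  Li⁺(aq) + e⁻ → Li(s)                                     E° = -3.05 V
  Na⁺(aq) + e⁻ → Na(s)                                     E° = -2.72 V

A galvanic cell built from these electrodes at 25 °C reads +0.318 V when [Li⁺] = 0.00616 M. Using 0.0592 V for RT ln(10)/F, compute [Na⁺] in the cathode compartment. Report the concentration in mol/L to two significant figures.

0.0039 M

Na⁺/Na is the cathode, Li⁺/Li the anode: E°cell = +0.33 V, n = 1.
Overall reaction: Na⁺(aq) + Li(s) → Na(s) + Li⁺(aq); Q = [Li⁺]^1/[Na⁺]^1.
From E = E° − (0.0592/n) log Q: log Q = (E° − E)·n/0.0592 = (+0.33 − (+0.318))·1/0.0592 = 0.2027.
So 1·log[Na⁺] = 1·log(0.00616) − log Q = -2.2104 − (0.2027) = -2.4131; [Na⁺] = 10^(-2.4131) ≈ 0.0039 M.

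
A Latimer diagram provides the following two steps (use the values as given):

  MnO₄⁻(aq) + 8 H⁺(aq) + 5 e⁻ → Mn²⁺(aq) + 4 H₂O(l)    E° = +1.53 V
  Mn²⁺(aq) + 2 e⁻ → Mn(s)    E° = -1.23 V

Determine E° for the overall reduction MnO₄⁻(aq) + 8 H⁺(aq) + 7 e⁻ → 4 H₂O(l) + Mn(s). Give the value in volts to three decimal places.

Since ΔG° = −nFE° is additive over sequential reductions, n₃E°₃ = n₁E°₁ + n₂E°₂.
E°₃ = (5×+1.53 + 2×-1.23) / 7 = (+5.190) / 7 = +0.741 V.
E° values themselves are not directly additive — weighting by electron count is essential.

+0.741 V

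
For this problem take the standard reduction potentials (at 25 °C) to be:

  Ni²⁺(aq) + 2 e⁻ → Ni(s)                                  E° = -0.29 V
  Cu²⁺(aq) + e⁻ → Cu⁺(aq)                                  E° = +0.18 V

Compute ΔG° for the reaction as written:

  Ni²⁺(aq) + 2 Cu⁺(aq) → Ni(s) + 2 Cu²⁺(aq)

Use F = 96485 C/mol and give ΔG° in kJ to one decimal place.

As written, Ni²⁺/Ni is reduced (cathode) and Cu²⁺/Cu⁺ is oxidised (anode), so E°cell = (-0.29) − (+0.18) = -0.47 V.
Balancing electrons gives n = 2.
ΔG° = −nFE° = −(2)(96485)(-0.47) = 90,696 J = +90.7 kJ.

+90.7 kJ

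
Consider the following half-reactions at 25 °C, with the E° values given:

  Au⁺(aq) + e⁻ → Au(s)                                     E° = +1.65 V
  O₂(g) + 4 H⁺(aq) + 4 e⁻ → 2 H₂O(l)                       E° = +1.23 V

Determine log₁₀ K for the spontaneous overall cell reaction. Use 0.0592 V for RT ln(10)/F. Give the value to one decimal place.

28.4

Cathode: Au⁺/Au; anode: O₂/H₂O. E°cell = +0.42 V, n = 4.
log K = nE°cell / 0.0592 = (4)(+0.42) / 0.0592 = 28.4.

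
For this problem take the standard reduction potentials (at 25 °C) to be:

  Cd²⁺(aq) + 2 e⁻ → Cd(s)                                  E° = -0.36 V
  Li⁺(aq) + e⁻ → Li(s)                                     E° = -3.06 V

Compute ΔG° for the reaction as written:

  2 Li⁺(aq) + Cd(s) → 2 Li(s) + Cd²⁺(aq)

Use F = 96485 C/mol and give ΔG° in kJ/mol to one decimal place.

As written, Li⁺/Li is reduced (cathode) and Cd²⁺/Cd is oxidised (anode), so E°cell = (-3.06) − (-0.36) = -2.70 V.
Balancing electrons gives n = 2.
ΔG° = −nFE° = −(2)(96485)(-2.70) = 521,019 J = +521.0 kJ/mol.

+521.0 kJ/mol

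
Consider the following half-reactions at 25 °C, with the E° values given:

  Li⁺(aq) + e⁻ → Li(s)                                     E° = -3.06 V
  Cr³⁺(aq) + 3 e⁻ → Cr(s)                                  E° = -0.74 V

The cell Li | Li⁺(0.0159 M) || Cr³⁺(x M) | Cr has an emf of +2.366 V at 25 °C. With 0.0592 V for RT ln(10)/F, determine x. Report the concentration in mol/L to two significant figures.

Cr³⁺/Cr is the cathode, Li⁺/Li the anode: E°cell = +2.32 V, n = 3.
Overall reaction: Cr³⁺(aq) + 3 Li(s) → Cr(s) + 3 Li⁺(aq); Q = [Li⁺]^3/[Cr³⁺]^1.
From E = E° − (0.0592/n) log Q: log Q = (E° − E)·n/0.0592 = (+2.32 − (+2.366))·3/0.0592 = -2.3311.
So 1·log[Cr³⁺] = 3·log(0.0159) − log Q = -5.3958 − (-2.3311) = -3.0647; [Cr³⁺] = 10^(-3.0647) ≈ 0.00086 M.

0.00086 M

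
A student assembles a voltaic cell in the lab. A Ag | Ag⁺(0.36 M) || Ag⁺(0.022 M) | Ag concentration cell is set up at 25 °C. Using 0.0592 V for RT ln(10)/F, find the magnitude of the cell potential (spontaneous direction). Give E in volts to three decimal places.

For a concentration cell E°cell = 0. The 0.36 M side is the cathode (reduction is favoured where [Ag⁺] is higher).
With n = 1, E = −(0.0592/1) log([Ag⁺]ₐₙ/[Ag⁺]꜀ₐₜ) = −(0.0592/1) log(0.022/0.36) = −(0.0592/1)(-1.214) = +0.072 V.

+0.072 V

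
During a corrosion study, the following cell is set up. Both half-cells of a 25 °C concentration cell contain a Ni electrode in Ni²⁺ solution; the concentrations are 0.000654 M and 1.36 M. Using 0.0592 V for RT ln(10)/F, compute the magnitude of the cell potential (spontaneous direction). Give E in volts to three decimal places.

+0.098 V

For a concentration cell E°cell = 0. The 1.36 M side is the cathode (reduction is favoured where [Ni²⁺] is higher).
With n = 2, E = −(0.0592/2) log([Ni²⁺]ₐₙ/[Ni²⁺]꜀ₐₜ) = −(0.0592/2) log(0.000654/1.36) = −(0.0592/2)(-3.318) = +0.098 V.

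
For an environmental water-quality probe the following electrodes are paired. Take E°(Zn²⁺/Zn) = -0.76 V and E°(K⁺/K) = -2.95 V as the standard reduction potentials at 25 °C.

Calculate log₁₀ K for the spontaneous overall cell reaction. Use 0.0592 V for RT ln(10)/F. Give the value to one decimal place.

74.0

Cathode: Zn²⁺/Zn; anode: K⁺/K. E°cell = +2.19 V, n = 2.
log K = nE°cell / 0.0592 = (2)(+2.19) / 0.0592 = 74.0.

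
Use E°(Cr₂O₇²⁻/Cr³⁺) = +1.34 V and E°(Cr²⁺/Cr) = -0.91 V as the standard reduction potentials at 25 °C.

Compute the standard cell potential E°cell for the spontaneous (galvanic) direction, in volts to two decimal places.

The Cr₂O₇²⁻/Cr³⁺ couple has the higher reduction potential, so it is the cathode; Cr²⁺/Cr is oxidised at the anode.
E°cell = E°(cathode) − E°(anode) = (+1.34) − (-0.91) = +2.25 V.

+2.25 V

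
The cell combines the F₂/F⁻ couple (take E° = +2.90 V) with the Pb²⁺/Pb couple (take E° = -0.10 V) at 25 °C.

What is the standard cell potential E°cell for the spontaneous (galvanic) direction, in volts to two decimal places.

The F₂/F⁻ couple has the higher reduction potential, so it is the cathode; Pb²⁺/Pb is oxidised at the anode.
E°cell = E°(cathode) − E°(anode) = (+2.90) − (-0.10) = +3.00 V.
Since E°cell > 0, the reaction is spontaneous under standard conditions.

+3.00 V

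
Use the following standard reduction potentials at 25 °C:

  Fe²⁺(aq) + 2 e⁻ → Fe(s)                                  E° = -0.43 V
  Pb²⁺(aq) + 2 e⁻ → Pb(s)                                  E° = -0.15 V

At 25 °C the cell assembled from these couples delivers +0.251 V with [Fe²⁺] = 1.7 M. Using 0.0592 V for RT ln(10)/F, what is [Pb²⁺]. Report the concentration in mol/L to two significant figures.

0.18 M

Pb²⁺/Pb is the cathode, Fe²⁺/Fe the anode: E°cell = +0.28 V, n = 2.
Overall reaction: Pb²⁺(aq) + Fe(s) → Pb(s) + Fe²⁺(aq); Q = [Fe²⁺]^1/[Pb²⁺]^1.
From E = E° − (0.0592/n) log Q: log Q = (E° − E)·n/0.0592 = (+0.28 − (+0.251))·2/0.0592 = 0.9797.
So 1·log[Pb²⁺] = 1·log(1.7) − log Q = 0.2304 − (0.9797) = -0.7493; [Pb²⁺] = 10^(-0.7493) ≈ 0.18 M.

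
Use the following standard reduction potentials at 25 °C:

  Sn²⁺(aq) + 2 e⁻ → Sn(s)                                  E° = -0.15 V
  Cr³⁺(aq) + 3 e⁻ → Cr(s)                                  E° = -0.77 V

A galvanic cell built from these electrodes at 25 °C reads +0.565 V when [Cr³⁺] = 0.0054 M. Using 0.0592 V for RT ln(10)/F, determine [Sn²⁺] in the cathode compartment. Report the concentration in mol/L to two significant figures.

0.00043 M

Sn²⁺/Sn is the cathode, Cr³⁺/Cr the anode: E°cell = +0.62 V, n = 6.
Overall reaction: 3 Sn²⁺(aq) + 2 Cr(s) → 3 Sn(s) + 2 Cr³⁺(aq); Q = [Cr³⁺]^2/[Sn²⁺]^3.
From E = E° − (0.0592/n) log Q: log Q = (E° − E)·n/0.0592 = (+0.62 − (+0.565))·6/0.0592 = 5.5743.
So 3·log[Sn²⁺] = 2·log(0.0054) − log Q = -4.5352 − (5.5743) = -10.1095; log[Sn²⁺] = -10.1095 / 3 = -3.3698; [Sn²⁺] = 10^(-3.3698) ≈ 0.00043 M.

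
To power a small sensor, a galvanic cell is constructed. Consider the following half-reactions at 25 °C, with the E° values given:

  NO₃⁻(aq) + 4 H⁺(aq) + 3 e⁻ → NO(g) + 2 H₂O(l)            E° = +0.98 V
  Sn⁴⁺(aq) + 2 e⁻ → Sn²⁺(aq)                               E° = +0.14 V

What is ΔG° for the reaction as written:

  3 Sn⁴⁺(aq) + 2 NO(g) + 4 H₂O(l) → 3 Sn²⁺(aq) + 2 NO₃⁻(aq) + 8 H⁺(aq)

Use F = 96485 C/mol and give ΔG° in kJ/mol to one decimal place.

As written, Sn⁴⁺/Sn²⁺ is reduced (cathode) and NO₃⁻/NO is oxidised (anode), so E°cell = (+0.14) − (+0.98) = -0.84 V.
Balancing electrons gives n = 6.
ΔG° = −nFE° = −(6)(96485)(-0.84) = 486,284 J = +486.3 kJ/mol.

+486.3 kJ/mol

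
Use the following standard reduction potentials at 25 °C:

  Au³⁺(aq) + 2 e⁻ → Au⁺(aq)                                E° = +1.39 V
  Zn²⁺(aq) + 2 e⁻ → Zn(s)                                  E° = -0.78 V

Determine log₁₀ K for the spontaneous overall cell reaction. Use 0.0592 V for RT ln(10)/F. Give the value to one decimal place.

Cathode: Au³⁺/Au⁺; anode: Zn²⁺/Zn. E°cell = +2.17 V, n = 2.
log K = nE°cell / 0.0592 = (2)(+2.17) / 0.0592 = 73.3.

73.3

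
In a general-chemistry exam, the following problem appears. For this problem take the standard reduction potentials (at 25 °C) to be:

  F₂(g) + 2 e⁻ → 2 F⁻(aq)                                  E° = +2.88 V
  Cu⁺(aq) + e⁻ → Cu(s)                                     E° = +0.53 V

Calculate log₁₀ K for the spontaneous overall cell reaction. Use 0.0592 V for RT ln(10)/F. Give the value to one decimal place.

Cathode: F₂/F⁻; anode: Cu⁺/Cu. E°cell = +2.35 V, n = 2.
log K = nE°cell / 0.0592 = (2)(+2.35) / 0.0592 = 79.4.

79.4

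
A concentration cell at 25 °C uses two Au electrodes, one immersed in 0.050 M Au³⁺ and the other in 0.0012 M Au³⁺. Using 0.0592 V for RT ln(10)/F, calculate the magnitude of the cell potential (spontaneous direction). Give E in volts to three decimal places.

+0.032 V

For a concentration cell E°cell = 0. The 0.050 M side is the cathode (reduction is favoured where [Au³⁺] is higher).
With n = 3, E = −(0.0592/3) log([Au³⁺]ₐₙ/[Au³⁺]꜀ₐₜ) = −(0.0592/3) log(0.0012/0.05) = −(0.0592/3)(-1.620) = +0.032 V.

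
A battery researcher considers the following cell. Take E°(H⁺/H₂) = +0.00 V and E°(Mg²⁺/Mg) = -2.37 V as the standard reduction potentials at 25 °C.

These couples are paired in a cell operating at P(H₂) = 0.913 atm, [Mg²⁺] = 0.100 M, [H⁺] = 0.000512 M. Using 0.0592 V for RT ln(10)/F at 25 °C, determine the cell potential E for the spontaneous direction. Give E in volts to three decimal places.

+2.206 V

H⁺/H₂ is the cathode (higher E°), Mg²⁺/Mg the anode: E°cell = +0.00 − (-2.37) = +2.37 V, n = 2.
Overall: 2 H⁺(aq) + Mg(s) → H₂(g) + Mg²⁺(aq)
Q = P(H₂)·[Mg²⁺] / ([H⁺]^2); log Q = 5.542.
E = E° − (0.0592/n) log Q = +2.37 − (0.0592/2)(5.542) = +2.206 V.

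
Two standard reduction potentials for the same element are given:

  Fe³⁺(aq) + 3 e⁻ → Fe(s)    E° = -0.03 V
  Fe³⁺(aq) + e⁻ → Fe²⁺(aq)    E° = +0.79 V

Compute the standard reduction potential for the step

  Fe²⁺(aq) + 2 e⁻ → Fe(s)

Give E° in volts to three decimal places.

Sequential free energies add, so n₃E°₃ = n₁E°₁ + n₂E°₂.
With n₃ = 3, and the known step contributing 1×(+0.79) V, the unknown satisfies 2·E° = 3×(-0.03) − 1×(+0.79) = -0.880.
E° = -0.880 / 2 = -0.440 V.

-0.440 V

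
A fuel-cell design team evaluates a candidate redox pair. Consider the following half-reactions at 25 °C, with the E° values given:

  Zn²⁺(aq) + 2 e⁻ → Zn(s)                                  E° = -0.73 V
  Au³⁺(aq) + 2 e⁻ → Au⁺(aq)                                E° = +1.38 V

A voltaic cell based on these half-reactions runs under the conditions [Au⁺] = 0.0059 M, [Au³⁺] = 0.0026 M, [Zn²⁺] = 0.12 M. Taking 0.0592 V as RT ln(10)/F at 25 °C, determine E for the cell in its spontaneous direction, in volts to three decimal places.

Au³⁺/Au⁺ is the cathode (higher E°), Zn²⁺/Zn the anode: E°cell = +1.38 − (-0.73) = +2.11 V, n = 2.
Overall: Au³⁺(aq) + Zn(s) → Au⁺(aq) + Zn²⁺(aq)
Q = [Au⁺]·[Zn²⁺] / ([Au³⁺]); log Q = -0.565.
E = E° − (0.0592/n) log Q = +2.11 − (0.0592/2)(-0.565) = +2.127 V.

+2.127 V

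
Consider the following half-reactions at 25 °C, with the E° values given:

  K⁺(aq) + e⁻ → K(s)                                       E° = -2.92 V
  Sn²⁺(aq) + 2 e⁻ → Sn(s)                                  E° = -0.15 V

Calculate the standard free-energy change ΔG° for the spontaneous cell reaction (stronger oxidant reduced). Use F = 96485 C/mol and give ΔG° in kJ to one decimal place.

Sn²⁺/Sn (E° = -0.15 V) is the cathode; K⁺/K (E° = -2.92 V) is the anode, so E°cell = +2.77 V.
Balancing electrons gives n = 2 (lcm of 2 and 1).
ΔG° = −nFE° = −(2)(96485)(+2.77) = -534,527 J = -534.5 kJ.

-534.5 kJ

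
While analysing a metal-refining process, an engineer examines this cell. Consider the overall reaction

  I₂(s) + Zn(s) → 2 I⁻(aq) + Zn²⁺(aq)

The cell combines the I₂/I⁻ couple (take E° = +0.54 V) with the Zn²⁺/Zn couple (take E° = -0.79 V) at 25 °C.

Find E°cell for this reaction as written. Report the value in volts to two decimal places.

+1.33 V

The I₂/I⁻ couple has the higher reduction potential, so it is the cathode; Zn²⁺/Zn is oxidised at the anode.
E°cell = E°(cathode) − E°(anode) = (+0.54) − (-0.79) = +1.33 V.
Since E°cell > 0, the reaction is spontaneous under standard conditions.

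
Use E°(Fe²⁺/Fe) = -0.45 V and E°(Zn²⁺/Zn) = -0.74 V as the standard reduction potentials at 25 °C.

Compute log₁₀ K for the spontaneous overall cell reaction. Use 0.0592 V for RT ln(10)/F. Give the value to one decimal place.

Cathode: Fe²⁺/Fe; anode: Zn²⁺/Zn. E°cell = +0.29 V, n = 2.
log K = nE°cell / 0.0592 = (2)(+0.29) / 0.0592 = 9.8.

9.8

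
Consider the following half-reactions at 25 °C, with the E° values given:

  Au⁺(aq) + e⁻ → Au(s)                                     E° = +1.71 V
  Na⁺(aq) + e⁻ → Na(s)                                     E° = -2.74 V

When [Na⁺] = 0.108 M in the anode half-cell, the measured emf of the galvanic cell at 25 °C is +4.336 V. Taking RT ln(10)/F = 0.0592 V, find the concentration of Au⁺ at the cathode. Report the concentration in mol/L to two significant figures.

0.0013 M

Au⁺/Au is the cathode, Na⁺/Na the anode: E°cell = +4.45 V, n = 1.
Overall reaction: Au⁺(aq) + Na(s) → Au(s) + Na⁺(aq); Q = [Na⁺]^1/[Au⁺]^1.
From E = E° − (0.0592/n) log Q: log Q = (E° − E)·n/0.0592 = (+4.45 − (+4.336))·1/0.0592 = 1.9257.
So 1·log[Au⁺] = 1·log(0.108) − log Q = -0.9666 − (1.9257) = -2.8923; [Au⁺] = 10^(-2.8923) ≈ 0.0013 M.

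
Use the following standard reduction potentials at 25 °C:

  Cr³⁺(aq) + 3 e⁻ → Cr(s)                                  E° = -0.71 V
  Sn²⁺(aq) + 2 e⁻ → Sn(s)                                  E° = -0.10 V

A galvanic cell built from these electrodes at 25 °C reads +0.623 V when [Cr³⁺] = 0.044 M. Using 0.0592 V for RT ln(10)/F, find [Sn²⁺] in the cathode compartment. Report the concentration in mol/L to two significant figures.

Sn²⁺/Sn is the cathode, Cr³⁺/Cr the anode: E°cell = +0.61 V, n = 6.
Overall reaction: 3 Sn²⁺(aq) + 2 Cr(s) → 3 Sn(s) + 2 Cr³⁺(aq); Q = [Cr³⁺]^2/[Sn²⁺]^3.
From E = E° − (0.0592/n) log Q: log Q = (E° − E)·n/0.0592 = (+0.61 − (+0.623))·6/0.0592 = -1.3176.
So 3·log[Sn²⁺] = 2·log(0.044) − log Q = -2.7131 − (-1.3176) = -1.3955; log[Sn²⁺] = -1.3955 / 3 = -0.4652; [Sn²⁺] = 10^(-0.4652) ≈ 0.34 M.

0.34 M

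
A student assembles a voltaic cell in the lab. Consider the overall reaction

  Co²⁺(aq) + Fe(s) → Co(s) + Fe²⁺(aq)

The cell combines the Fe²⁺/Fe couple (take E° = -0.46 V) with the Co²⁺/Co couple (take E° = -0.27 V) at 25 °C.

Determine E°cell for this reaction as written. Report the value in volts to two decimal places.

The Co²⁺/Co couple has the higher reduction potential, so it is the cathode; Fe²⁺/Fe is oxidised at the anode.
E°cell = E°(cathode) − E°(anode) = (-0.27) − (-0.46) = +0.19 V.

+0.19 V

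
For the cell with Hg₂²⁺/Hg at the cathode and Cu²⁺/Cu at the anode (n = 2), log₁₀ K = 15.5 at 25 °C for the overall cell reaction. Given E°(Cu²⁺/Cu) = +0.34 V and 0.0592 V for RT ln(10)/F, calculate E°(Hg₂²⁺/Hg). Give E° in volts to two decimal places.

+0.80 V

E°cell = (0.0592/n)·log K = (0.0592/2)(15.5) = +0.459 V.
Since Hg₂²⁺/Hg is the cathode and Cu²⁺/Cu the anode, E°cell = E°(Hg₂²⁺/Hg) − E°(Cu²⁺/Cu).
So E°(Hg₂²⁺/Hg) = E°cell + E°(Cu²⁺/Cu) = +0.459 + (+0.34) = +0.80 V.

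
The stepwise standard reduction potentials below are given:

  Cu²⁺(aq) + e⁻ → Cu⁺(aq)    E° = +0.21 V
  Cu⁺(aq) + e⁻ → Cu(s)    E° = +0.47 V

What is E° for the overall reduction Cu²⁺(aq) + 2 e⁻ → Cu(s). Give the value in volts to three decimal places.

+0.340 V

Standard free energies of sequential steps add: ΔG°₃ = ΔG°₁ + ΔG°₂, so n₃E°₃ = n₁E°₁ + n₂E°₂.
E°₃ = (1×+0.21 + 1×+0.47) / 2 = (+0.680) / 2 = +0.340 V.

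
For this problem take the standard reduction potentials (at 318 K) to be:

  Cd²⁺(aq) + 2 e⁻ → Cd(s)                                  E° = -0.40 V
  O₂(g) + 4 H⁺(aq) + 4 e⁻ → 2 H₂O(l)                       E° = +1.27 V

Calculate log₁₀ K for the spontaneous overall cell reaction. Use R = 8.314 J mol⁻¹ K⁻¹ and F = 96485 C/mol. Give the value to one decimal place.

Cathode: O₂/H₂O; anode: Cd²⁺/Cd. E°cell = (+1.27) − (-0.40) = +1.67 V, with n = 4.
ΔG° = −nFE° = −RT ln K, so ln K = nFE°/(RT) = (4)(96485)(+1.67) / ((8.314)(318)) = 243.781.
log₁₀ K = 243.781 / ln 10 = 105.9.

105.9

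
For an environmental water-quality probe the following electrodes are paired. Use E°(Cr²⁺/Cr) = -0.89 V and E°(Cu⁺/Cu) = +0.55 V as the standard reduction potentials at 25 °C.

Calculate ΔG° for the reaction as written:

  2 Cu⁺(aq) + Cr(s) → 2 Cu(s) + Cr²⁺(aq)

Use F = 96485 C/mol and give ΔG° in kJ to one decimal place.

As written, Cu⁺/Cu is reduced (cathode) and Cr²⁺/Cr is oxidised (anode), so E°cell = (+0.55) − (-0.89) = +1.44 V.
Balancing electrons gives n = 2.
ΔG° = −nFE° = −(2)(96485)(+1.44) = -277,877 J = -277.9 kJ.

-277.9 kJ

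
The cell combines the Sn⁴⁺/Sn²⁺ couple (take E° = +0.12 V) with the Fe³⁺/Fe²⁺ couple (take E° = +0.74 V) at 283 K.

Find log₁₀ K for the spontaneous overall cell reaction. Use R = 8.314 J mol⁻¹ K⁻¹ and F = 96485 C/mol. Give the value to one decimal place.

22.1

Cathode: Fe³⁺/Fe²⁺; anode: Sn⁴⁺/Sn²⁺. E°cell = (+0.74) − (+0.12) = +0.62 V, with n = 2.
ΔG° = −nFE° = −RT ln K, so ln K = nFE°/(RT) = (2)(96485)(+0.62) / ((8.314)(283)) = 50.849.
log₁₀ K = 50.849 / ln 10 = 22.1.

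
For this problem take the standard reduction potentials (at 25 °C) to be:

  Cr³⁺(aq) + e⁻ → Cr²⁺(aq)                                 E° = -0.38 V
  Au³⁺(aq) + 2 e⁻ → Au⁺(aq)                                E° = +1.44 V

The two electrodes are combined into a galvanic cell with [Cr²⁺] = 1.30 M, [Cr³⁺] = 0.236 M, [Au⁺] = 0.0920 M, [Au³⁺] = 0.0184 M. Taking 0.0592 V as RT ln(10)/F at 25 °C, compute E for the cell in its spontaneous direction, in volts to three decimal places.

Au³⁺/Au⁺ is the cathode (higher E°), Cr³⁺/Cr²⁺ the anode: E°cell = +1.44 − (-0.38) = +1.82 V, n = 2.
Overall: Au³⁺(aq) + 2 Cr²⁺(aq) → Au⁺(aq) + 2 Cr³⁺(aq)
Q = [Au⁺]·[Cr³⁺]^2 / ([Au³⁺]·[Cr²⁺]^2); log Q = -0.783.
E = E° − (0.0592/n) log Q = +1.82 − (0.0592/2)(-0.783) = +1.843 V.

+1.843 V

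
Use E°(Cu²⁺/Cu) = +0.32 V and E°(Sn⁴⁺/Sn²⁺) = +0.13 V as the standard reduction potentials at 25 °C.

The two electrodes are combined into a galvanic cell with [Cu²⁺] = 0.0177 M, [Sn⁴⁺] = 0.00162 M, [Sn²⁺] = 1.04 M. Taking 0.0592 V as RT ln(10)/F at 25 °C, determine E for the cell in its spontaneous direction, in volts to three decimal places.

+0.221 V

Cu²⁺/Cu is the cathode (higher E°), Sn⁴⁺/Sn²⁺ the anode: E°cell = +0.32 − (+0.13) = +0.19 V, n = 2.
Overall: Cu²⁺(aq) + Sn²⁺(aq) → Cu(s) + Sn⁴⁺(aq)
Q = [Sn⁴⁺] / ([Cu²⁺]·[Sn²⁺]); log Q = -1.055.
E = E° − (0.0592/n) log Q = +0.19 − (0.0592/2)(-1.055) = +0.221 V.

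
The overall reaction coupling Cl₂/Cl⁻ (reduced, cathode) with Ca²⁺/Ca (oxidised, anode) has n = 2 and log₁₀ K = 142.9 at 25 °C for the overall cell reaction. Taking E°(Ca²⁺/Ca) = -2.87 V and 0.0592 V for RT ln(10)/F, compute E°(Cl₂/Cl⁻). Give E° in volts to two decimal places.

+1.36 V

E°cell = (0.0592/n)·log K = (0.0592/2)(142.9) = +4.230 V.
Since Cl₂/Cl⁻ is the cathode and Ca²⁺/Ca the anode, E°cell = E°(Cl₂/Cl⁻) − E°(Ca²⁺/Ca).
So E°(Cl₂/Cl⁻) = E°cell + E°(Ca²⁺/Ca) = +4.230 + (-2.87) = +1.36 V.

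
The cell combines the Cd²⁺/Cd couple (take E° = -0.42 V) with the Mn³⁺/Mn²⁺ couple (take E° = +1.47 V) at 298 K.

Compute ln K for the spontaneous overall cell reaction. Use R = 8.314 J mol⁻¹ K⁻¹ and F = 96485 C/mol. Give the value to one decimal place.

147.2

Cathode: Mn³⁺/Mn²⁺; anode: Cd²⁺/Cd. E°cell = (+1.47) − (-0.42) = +1.89 V, with n = 2.
ΔG° = −nFE° = −RT ln K, so ln K = nFE°/(RT) = (2)(96485)(+1.89) / ((8.314)(298)) = 147.206.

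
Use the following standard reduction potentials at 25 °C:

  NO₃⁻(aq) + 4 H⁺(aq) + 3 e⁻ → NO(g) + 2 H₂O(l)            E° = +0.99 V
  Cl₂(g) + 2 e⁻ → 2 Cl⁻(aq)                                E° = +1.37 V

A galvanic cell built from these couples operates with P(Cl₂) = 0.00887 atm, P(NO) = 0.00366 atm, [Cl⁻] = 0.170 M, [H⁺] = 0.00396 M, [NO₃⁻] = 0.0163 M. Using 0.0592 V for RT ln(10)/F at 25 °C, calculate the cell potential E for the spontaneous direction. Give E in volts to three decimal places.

Cl₂/Cl⁻ is the cathode (higher E°), NO₃⁻/NO the anode: E°cell = +1.37 − (+0.99) = +0.38 V, n = 6.
Overall: 3 Cl₂(g) + 2 NO(g) + 4 H₂O(l) → 6 Cl⁻(aq) + 2 NO₃⁻(aq) + 8 H⁺(aq)
Q = [Cl⁻]^6·[NO₃⁻]^2·[H⁺]^8 / (P(Cl₂)^3·P(NO)^2); log Q = -16.382.
E = E° − (0.0592/n) log Q = +0.38 − (0.0592/6)(-16.382) = +0.542 V.

+0.542 V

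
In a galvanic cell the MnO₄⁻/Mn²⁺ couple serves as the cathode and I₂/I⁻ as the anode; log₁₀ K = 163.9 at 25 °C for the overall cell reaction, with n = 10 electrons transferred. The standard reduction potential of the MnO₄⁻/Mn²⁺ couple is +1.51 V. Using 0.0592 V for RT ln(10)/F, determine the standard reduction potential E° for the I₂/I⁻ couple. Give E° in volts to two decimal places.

E°cell = (0.0592/n)·log K = (0.0592/10)(163.9) = +0.970 V.
Since MnO₄⁻/Mn²⁺ is the cathode and I₂/I⁻ the anode, E°cell = E°(MnO₄⁻/Mn²⁺) − E°(I₂/I⁻).
So E°(I₂/I⁻) = E°(MnO₄⁻/Mn²⁺) − E°cell = (+1.51) − (+0.970) = +0.54 V.

+0.54 V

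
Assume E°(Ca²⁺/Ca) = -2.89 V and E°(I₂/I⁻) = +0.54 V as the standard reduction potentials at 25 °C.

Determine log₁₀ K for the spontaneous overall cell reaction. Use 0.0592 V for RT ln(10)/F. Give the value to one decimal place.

115.9

Cathode: I₂/I⁻; anode: Ca²⁺/Ca. E°cell = +3.43 V, n = 2.
log K = nE°cell / 0.0592 = (2)(+3.43) / 0.0592 = 115.9.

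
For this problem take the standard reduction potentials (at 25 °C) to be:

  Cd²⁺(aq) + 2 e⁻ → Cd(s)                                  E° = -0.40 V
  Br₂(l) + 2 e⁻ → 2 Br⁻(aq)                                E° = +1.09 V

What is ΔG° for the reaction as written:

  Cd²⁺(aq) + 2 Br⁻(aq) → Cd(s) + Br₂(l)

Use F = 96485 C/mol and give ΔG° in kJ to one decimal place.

+287.5 kJ

As written, Cd²⁺/Cd is reduced (cathode) and Br₂/Br⁻ is oxidised (anode), so E°cell = (-0.40) − (+1.09) = -1.49 V.
Balancing electrons gives n = 2.
ΔG° = −nFE° = −(2)(96485)(-1.49) = 287,525 J = +287.5 kJ.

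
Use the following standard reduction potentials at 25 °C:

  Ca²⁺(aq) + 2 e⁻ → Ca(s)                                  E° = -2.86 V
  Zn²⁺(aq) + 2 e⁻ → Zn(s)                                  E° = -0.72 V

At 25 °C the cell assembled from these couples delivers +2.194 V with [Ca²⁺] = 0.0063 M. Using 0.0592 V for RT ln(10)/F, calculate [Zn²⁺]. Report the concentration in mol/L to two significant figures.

Zn²⁺/Zn is the cathode, Ca²⁺/Ca the anode: E°cell = +2.14 V, n = 2.
Overall reaction: Zn²⁺(aq) + Ca(s) → Zn(s) + Ca²⁺(aq); Q = [Ca²⁺]^1/[Zn²⁺]^1.
From E = E° − (0.0592/n) log Q: log Q = (E° − E)·n/0.0592 = (+2.14 − (+2.194))·2/0.0592 = -1.8243.
So 1·log[Zn²⁺] = 1·log(0.0063) − log Q = -2.2007 − (-1.8243) = -0.3764; [Zn²⁺] = 10^(-0.3764) ≈ 0.42 M.

0.42 M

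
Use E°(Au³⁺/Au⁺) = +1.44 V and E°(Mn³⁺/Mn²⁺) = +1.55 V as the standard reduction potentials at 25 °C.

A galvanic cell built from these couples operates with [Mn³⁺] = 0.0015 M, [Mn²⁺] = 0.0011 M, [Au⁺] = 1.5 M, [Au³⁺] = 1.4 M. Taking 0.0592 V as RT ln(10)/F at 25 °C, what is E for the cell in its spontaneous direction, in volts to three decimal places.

Mn³⁺/Mn²⁺ is the cathode (higher E°), Au³⁺/Au⁺ the anode: E°cell = +1.55 − (+1.44) = +0.11 V, n = 2.
Overall: 2 Mn³⁺(aq) + Au⁺(aq) → 2 Mn²⁺(aq) + Au³⁺(aq)
Q = [Mn²⁺]^2·[Au³⁺] / ([Mn³⁺]^2·[Au⁺]); log Q = -0.299.
E = E° − (0.0592/n) log Q = +0.11 − (0.0592/2)(-0.299) = +0.119 V.

+0.119 V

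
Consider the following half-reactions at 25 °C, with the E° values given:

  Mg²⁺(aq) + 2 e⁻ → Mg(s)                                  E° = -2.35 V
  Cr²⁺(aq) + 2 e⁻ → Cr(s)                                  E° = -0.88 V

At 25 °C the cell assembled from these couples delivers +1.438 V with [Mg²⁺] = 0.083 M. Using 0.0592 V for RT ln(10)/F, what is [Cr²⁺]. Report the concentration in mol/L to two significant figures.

0.0069 M

Cr²⁺/Cr is the cathode, Mg²⁺/Mg the anode: E°cell = +1.47 V, n = 2.
Overall reaction: Cr²⁺(aq) + Mg(s) → Cr(s) + Mg²⁺(aq); Q = [Mg²⁺]^1/[Cr²⁺]^1.
From E = E° − (0.0592/n) log Q: log Q = (E° − E)·n/0.0592 = (+1.47 − (+1.438))·2/0.0592 = 1.0811.
So 1·log[Cr²⁺] = 1·log(0.083) − log Q = -1.0809 − (1.0811) = -2.1620; [Cr²⁺] = 10^(-2.1620) ≈ 0.0069 M.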